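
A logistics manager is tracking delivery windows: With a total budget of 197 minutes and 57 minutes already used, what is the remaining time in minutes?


Total budget: 197 minutes
Time used: 57 minutes
Remaining: 197 - 57 = 140 minutes
Percent used: 28.9%
Percent remaining: 71.1%

140


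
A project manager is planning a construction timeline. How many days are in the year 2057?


Year: 2057
Check leap year rules:
Divisible by 4? No
2057 is not a leap year
Days: 365

365


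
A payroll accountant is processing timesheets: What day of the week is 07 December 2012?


Date: 2012-12-07
January 1, 2012 is a Sunday
Day of year: 342
Offset from Jan 1: 341 days
341 mod 7 = 5
Result: Friday

Friday


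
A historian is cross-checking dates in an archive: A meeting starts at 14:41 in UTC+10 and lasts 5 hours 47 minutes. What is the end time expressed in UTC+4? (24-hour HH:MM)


Start: 14:41 in UTC+10
Step 1 - add duration:
  minutes: 41 + 47 = 88 (carry 1h)
  hours: 14 + 5 + 1 = 20
  end in UTC+10: 20:28
Step 2 - convert UTC+10 -> UTC+4:
  offset difference: 4 - (10) = -6 hours
  20 + (-6) = 14 -> mod 24 = 14
Result: 14:28 in UTC+4

14:28


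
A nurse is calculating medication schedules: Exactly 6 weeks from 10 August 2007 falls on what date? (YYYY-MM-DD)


Start: 2007-08-10
Weeks to add: 6
Convert to days: 6 x 7 = 42 days
Add 42 days to 2007-08-10
Result: 2007-09-21

2007-09-21


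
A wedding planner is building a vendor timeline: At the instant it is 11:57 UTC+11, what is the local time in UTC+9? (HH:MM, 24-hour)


Local time: 11:57 at UTC+11 (offset 11h)
Target zone: UTC+9 (offset 9h)
Difference: 9 - (11) = -2 hours
Calculation: 11 + (-2) = 9
Result: 09:57

09:57


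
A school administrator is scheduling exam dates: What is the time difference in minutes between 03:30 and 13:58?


Start time: 03:30 = 210 minutes from midnight
End time: 13:58 = 838 minutes from midnight
Difference: 838 - 210 = 628 minutes
That is 10 hours and 28 minutes

628


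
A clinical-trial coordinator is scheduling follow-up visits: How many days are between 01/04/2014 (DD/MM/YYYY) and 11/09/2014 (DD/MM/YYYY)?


Start date: 2014-04-01
End date: 2014-09-11
Apr 2014: +30 days
May 2014: +31 days
Jun 2014: +30 days
... (3 more months)
Total: 163 days

163


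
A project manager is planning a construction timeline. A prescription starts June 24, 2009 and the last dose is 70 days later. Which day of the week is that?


Start: 2009-06-24 (Wednesday)
Step 1 - find target date: add 70 days
  2009-06-24 + 70 days = 2009-09-02
Step 2 - day of week:
  70 mod 7 = 0
  Wednesday + 0 days -> Wednesday
Result: Wednesday (2009-09-02)

Wednesday


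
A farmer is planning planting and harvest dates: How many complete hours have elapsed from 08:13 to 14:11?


Start: 08:13
End: 14:11
Hour difference: 14 - 8 = 6 hours
Minute difference: 11 - 13 = -2 minutes
Total minutes: 358
Complete hours: 358 / 60 = 5 (remainder 58)

5


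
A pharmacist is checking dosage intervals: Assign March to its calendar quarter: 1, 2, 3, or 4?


Month: March (month 3)
Q1: January-March (months 1-3)
Q2: April-June (months 4-6)
Q3: July-September (months 7-9)
Q4: October-December (months 10-12)
Month 3 falls in Q1

1


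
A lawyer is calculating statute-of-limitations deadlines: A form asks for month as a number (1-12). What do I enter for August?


Calendar month order:
7. July
8. August <--
9. September
August is month number 8

8


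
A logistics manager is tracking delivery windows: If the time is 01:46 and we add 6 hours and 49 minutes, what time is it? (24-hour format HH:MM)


Start time: 01:46
Adding: 6 hours 49 minutes
Minutes: 46 + 49 = 95
Minute overflow: 95 >= 60, so carry 1 hour, minutes = 35
Hours: 1 + 6 + 1 = 8
Result: 08:35

08:35


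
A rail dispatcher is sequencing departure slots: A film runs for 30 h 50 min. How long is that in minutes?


Hours: 30
Minutes: 50
Convert hours to minutes: 30 x 60 = 1800
Add remaining minutes: 1800 + 50 = 1850

1850


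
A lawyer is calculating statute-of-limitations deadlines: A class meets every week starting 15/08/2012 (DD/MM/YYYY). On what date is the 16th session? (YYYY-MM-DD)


First occurrence: 2012-08-15 (occurrence 1)
Each occurrence is 7 days after the previous.
Occurrence 16 is 15 weeks after the first.
15 weeks = 105 days
2012-08-15 + 105 days = 2012-11-28

2012-11-28


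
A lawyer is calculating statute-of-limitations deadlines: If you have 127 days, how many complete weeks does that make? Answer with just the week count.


Total days: 127
Days per week: 7
Division: 127 / 7 = 18 remainder 1
Complete weeks: 18
Remaining days: 1

18


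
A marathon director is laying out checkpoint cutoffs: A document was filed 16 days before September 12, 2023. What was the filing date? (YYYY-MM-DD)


Start: 2023-09-12
Subtracting 16 days
Days already passed in September: 12
After going back through September: 4 more days to subtract
August 2023 has 31 days, need 4
Result: 2023-08-27

2023-08-27


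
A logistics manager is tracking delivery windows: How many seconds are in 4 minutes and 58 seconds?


Minutes: 4
Extra seconds: 58
Seconds per minute: 60
Minutes to seconds: 4 x 60 = 240
Total: 240 + 58 = 298

298


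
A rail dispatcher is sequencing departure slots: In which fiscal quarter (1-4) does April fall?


Month: April (month 4)
Q1: January-March (months 1-3)
Q2: April-June (months 4-6)
Q3: July-September (months 7-9)
Q4: October-December (months 10-12)
Month 4 falls in Q2

2


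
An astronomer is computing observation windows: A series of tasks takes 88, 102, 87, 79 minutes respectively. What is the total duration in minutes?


Durations: 88, 102, 87, 79
Running sum: 88
+ 102 = 190
+ 87 = 277
+ 79 = 356
Total duration: 356 minutes
That is 5 hours and 56 minutes

356


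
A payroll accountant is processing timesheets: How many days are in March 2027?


Month: March
Year: 2027
March is a 31-day month
Total: 31 days

31


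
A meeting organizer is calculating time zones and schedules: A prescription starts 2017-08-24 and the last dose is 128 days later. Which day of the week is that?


Start: 2017-08-24 (Thursday)
Step 1 - find target date: add 128 days
  2017-08-24 + 128 days = 2017-12-30
Step 2 - day of week:
  128 mod 7 = 2
  Thursday + 2 days -> Saturday
Result: Saturday (2017-12-30)

Saturday


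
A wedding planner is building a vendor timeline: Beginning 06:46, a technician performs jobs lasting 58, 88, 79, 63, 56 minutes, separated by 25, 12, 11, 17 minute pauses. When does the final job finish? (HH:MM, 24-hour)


Start: 06:46 = 406 min from midnight
  after task 1 (58 min): 07:44
  after break (25 min): 08:09
  after task 2 (88 min): 09:37
  after break (12 min): 09:49
  after task 3 (79 min): 11:08
  after break (11 min): 11:19
  after task 4 (63 min): 12:22
  after break (17 min): 12:39
  after task 5 (56 min): 13:35
Total elapsed: 409 minutes
End time: 13:35

13:35


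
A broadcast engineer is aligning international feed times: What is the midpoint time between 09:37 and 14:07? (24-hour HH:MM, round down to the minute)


Start time: 09:37 = 577 minutes from midnight
End time: 14:07 = 847 minutes from midnight
Sum: 577 + 847 = 1424
Midpoint: 1424 / 2 = 712 minutes
Convert: 712 / 60 = 11 hours, 52 minutes
Result: 11:52

11:52


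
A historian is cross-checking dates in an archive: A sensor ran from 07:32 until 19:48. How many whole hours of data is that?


Start: 07:32
End: 19:48
Hour difference: 19 - 7 = 12 hours
Minute difference: 48 - 32 = 16 minutes
Total minutes: 736
Complete hours: 736 / 60 = 12 (remainder 16)

12


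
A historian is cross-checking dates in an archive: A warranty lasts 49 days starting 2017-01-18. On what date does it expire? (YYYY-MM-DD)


Start: 2017-01-18
Adding 49 days
Days remaining in January: 13
After January: 36 days still to add
February 2017: 28 days, 8 remaining
March 2017 has 31 days, need 8
Result: 2017-03-08

2017-03-08


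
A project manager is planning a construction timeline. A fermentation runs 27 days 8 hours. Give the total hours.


Days: 27
Extra hours: 8
Hours per day: 24
Days to hours: 27 x 24 = 648
Total: 648 + 8 = 656

656


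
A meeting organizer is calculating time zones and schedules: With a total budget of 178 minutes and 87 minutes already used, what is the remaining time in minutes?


Total budget: 178 minutes
Time used: 87 minutes
Remaining: 178 - 87 = 91 minutes
Percent used: 48.9%
Percent remaining: 51.1%

91


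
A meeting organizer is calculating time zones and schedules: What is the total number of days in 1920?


Year: 1920
Check leap year rules:
Divisible by 4? Yes
Divisible by 100? No
1920 is a leap year
Days: 366

366


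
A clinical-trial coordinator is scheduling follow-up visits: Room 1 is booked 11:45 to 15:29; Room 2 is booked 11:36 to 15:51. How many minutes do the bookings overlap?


Interval A: [705, 929] minutes from midnight
Interval B: [696, 951] minutes from midnight
Overlap start = max(705, 696) = 705
Overlap end = min(929, 951) = 929
Overlap = 929 - 705 = 224 minutes

224


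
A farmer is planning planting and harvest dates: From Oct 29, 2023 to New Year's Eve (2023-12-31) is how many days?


Start: October 29, 2023
End: December 31, 2023
Days left in October: 2
November: 30
December: 31
Sum of remaining months: 61
Total: 2 + 61 = 63

63


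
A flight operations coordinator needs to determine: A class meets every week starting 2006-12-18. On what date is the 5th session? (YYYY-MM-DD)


First occurrence: 2006-12-18 (occurrence 1)
Each occurrence is 7 days after the previous.
Occurrence 5 is 4 weeks after the first.
4 weeks = 28 days
2006-12-18 + 28 days = 2007-01-15

2007-01-15


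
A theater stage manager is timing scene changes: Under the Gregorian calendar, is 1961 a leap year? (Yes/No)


Year: 1961
Divisible by 4? 1961 / 4 = 490.25 -> No
Not divisible by 4, so NOT a leap year

No


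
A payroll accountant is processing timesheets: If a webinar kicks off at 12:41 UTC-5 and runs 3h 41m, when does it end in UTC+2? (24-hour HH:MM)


Start: 12:41 in UTC-5
Step 1 - add duration:
  minutes: 41 + 41 = 82 (carry 1h)
  hours: 12 + 3 + 1 = 16
  end in UTC-5: 16:22
Step 2 - convert UTC-5 -> UTC+2:
  offset difference: 2 - (-5) = 7 hours
  16 + (7) = 23 -> mod 24 = 23
Result: 23:22 in UTC+2

23:22


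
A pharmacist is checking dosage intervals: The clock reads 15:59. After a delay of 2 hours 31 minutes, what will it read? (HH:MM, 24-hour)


Start time: 15:59
Adding: 2 hours 31 minutes
Minutes: 59 + 31 = 90
Minute overflow: 90 >= 60, so carry 1 hour, minutes = 30
Hours: 15 + 2 + 1 = 18
Result: 18:30

18:30


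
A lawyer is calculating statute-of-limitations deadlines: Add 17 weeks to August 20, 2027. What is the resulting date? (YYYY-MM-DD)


Start: 2027-08-20
Weeks to add: 17
Convert to days: 17 x 7 = 119 days
Add 119 days to 2027-08-20
Result: 2027-12-17

2027-12-17


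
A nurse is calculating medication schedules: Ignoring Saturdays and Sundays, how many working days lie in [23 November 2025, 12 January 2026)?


Start: 2025-11-23 (Sunday)
End (exclusive): 2026-01-12 (Monday)
Total calendar days: 50
Full weeks: 50 // 7 = 7 -> 35 weekdays
Remaining 1 days starting on Sunday:
  Sun(-) -> 0 weekdays
Total business days: 35 + 0 = 35

35


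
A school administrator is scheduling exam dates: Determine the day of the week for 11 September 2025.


Date: 2025-09-11
January 1, 2025 is a Wednesday
Day of year: 254
Offset from Jan 1: 253 days
253 mod 7 = 1
Result: Thursday

Thursday


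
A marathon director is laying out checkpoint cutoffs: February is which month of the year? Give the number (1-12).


Calendar month order:
1. January
2. February <--
3. March
February is month number 2

2


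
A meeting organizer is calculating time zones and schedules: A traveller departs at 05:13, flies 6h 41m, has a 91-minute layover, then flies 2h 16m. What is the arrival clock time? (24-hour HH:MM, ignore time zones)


Depart: 05:13
Leg 1: +401 min -> 11:54
Layover: +91 min -> 13:25
Leg 2: +136 min -> 15:41
Total travel: 628 minutes = 10h 28m
Arrival: 15:41

15:41


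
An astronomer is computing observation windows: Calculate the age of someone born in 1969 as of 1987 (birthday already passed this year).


Birth year: 1969
Current year: 1987
Age = current year - birth year
Age = 1987 - 1969 = 18

18


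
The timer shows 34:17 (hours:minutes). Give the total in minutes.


Hours: 34
Minutes: 17
Convert hours to minutes: 34 x 60 = 2040
Add remaining minutes: 2040 + 17 = 2057

2057


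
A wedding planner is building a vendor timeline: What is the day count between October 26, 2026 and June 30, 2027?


Start date: 2026-10-26
End date: 2027-06-30
Oct 2026: +6 days
Nov 2026: +30 days
Dec 2026: +31 days
... (6 more months)
Total: 247 days

247


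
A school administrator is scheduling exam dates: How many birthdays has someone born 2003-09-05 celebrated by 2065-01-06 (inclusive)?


Birth: 2003-09-05
Reference: 2065-01-06
Year difference: 2065 - 2003 = 62
Has birthday (09-05) occurred by 01-06? No
Birthday not yet reached this year -> subtract 1
Age in full years: 61

61


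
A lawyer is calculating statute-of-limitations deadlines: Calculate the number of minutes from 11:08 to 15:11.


Start time: 11:08 = 668 minutes from midnight
End time: 15:11 = 911 minutes from midnight
Difference: 911 - 668 = 243 minutes
That is 4 hours and 3 minutes

243


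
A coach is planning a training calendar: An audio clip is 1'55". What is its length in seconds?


Minutes: 1
Seconds: 55
Convert minutes to seconds: 1 x 60 = 60
Add remaining seconds: 60 + 55 = 115

115


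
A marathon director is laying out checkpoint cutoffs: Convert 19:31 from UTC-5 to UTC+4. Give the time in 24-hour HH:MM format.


Local time: 19:31 at UTC-5 (offset -5h)
Target zone: UTC+4 (offset 4h)
Difference: 4 - (-5) = 9 hours
Calculation: 19 + (9) = 28
Wraparound: (28) mod 24 = 4
Result: 04:31

04:31


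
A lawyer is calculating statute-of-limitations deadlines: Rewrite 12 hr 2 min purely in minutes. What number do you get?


Hours: 12
Extra minutes: 2
Minutes per hour: 60
Hours to minutes: 12 x 60 = 720
Total: 720 + 2 = 722

722


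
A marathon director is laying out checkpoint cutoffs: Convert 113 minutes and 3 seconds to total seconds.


Minutes: 113
Extra seconds: 3
Seconds per minute: 60
Minutes to seconds: 113 x 60 = 6780
Total: 6780 + 3 = 6783

6783


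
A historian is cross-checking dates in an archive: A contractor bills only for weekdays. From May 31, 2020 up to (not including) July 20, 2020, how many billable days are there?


Start: 2020-05-31 (Sunday)
End (exclusive): 2020-07-20 (Monday)
Total calendar days: 50
Full weeks: 50 // 7 = 7 -> 35 weekdays
Remaining 1 days starting on Sunday:
  Sun(-) -> 0 weekdays
Total business days: 35 + 0 = 35

35


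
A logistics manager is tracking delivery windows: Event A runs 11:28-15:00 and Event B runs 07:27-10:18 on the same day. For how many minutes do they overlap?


Interval A: [688, 900] minutes from midnight
Interval B: [447, 618] minutes from midnight
Overlap start = max(688, 447) = 688
Overlap end = min(900, 618) = 618
End <= start, so the intervals do not overlap: 0 minutes

0


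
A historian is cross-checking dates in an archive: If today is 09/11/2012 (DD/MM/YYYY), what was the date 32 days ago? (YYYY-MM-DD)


Start: 2012-11-09
Subtracting 32 days
Days already passed in November: 9
After going back through November: 23 more days to subtract
October 2012 has 31 days, need 23
Result: 2012-10-08

2012-10-08


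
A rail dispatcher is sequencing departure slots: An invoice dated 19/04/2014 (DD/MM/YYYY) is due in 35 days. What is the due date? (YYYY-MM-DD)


Start: 2014-04-19
Adding 35 days
Days remaining in April: 11
After April: 24 days still to add
May 2014 has 31 days, need 24
Result: 2014-05-24

2014-05-24


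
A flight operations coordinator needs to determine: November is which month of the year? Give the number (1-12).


Calendar month order:
10. October
11. November <--
12. December
November is month number 11

11


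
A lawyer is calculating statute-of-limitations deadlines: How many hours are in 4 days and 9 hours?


Days: 4
Extra hours: 9
Hours per day: 24
Days to hours: 4 x 24 = 96
Total: 96 + 9 = 105

105


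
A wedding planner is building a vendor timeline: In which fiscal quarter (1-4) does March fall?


Month: March (month 3)
Q1: January-March (months 1-3)
Q2: April-June (months 4-6)
Q3: July-September (months 7-9)
Q4: October-December (months 10-12)
Month 3 falls in Q1

1


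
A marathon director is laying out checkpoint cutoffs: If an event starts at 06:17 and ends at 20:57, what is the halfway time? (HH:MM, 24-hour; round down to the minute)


Start time: 06:17 = 377 minutes from midnight
End time: 20:57 = 1257 minutes from midnight
Sum: 377 + 1257 = 1634
Midpoint: 1634 / 2 = 817 minutes
Convert: 817 / 60 = 13 hours, 37 minutes
Result: 13:37

13:37


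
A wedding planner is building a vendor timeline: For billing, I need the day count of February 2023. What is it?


Month: February
Year: 2023
2023 is not a leap year
February has 28 days
Total: 28 days

28


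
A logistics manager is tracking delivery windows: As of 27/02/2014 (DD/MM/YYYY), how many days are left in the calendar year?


Start: February 27, 2014
End: December 31, 2014
Days left in February: 1
March: 31
April: 30
May: 31
June: 30
... plus remaining months
Sum of remaining months: 306
Total: 1 + 306 = 307

307


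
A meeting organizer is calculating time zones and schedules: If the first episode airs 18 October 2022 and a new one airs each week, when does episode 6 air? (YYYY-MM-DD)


First occurrence: 2022-10-18 (occurrence 1)
Each occurrence is 7 days after the previous.
Occurrence 6 is 5 weeks after the first.
5 weeks = 35 days
2022-10-18 + 35 days = 2022-11-22

2022-11-22


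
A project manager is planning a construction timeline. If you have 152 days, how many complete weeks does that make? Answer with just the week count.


Total days: 152
Days per week: 7
Division: 152 / 7 = 21 remainder 5
Complete weeks: 21
Remaining days: 5

21


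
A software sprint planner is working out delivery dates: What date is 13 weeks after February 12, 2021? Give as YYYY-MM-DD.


Start: 2021-02-12
Weeks to add: 13
Convert to days: 13 x 7 = 91 days
Add 91 days to 2021-02-12
Result: 2021-05-14

2021-05-14


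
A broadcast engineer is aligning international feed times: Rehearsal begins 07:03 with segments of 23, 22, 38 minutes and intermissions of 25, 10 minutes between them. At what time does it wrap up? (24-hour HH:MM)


Start: 07:03 = 423 min from midnight
  after task 1 (23 min): 07:26
  after break (25 min): 07:51
  after task 2 (22 min): 08:13
  after break (10 min): 08:23
  after task 3 (38 min): 09:01
Total elapsed: 118 minutes
End time: 09:01

09:01


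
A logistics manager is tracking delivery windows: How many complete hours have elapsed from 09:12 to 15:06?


Start: 09:12
End: 15:06
Hour difference: 15 - 9 = 6 hours
Minute difference: 6 - 12 = -6 minutes
Total minutes: 354
Complete hours: 354 / 60 = 5 (remainder 54)

5


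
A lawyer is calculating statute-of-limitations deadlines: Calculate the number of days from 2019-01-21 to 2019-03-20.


Start date: 2019-01-21
End date: 2019-03-20
Jan 2019: +11 days
Feb 2019: +28 days
Mar 2019: +19 days
Total: 58 days

58


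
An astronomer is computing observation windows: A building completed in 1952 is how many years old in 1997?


Birth year: 1952
Current year: 1997
Age = current year - birth year
Age = 1997 - 1952 = 45

45


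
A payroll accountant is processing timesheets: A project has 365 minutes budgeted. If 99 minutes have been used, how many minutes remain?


Total budget: 365 minutes
Time used: 99 minutes
Remaining: 365 - 99 = 266 minutes
Percent used: 27.1%
Percent remaining: 72.9%

266


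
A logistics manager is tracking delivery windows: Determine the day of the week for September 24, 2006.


Date: 2006-09-24
January 1, 2006 is a Sunday
Day of year: 267
Offset from Jan 1: 266 days
266 mod 7 = 0
Result: Sunday

Sunday


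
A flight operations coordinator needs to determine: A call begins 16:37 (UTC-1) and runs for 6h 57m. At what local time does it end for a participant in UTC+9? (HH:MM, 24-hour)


Start: 16:37 in UTC-1
Step 1 - add duration:
  minutes: 37 + 57 = 94 (carry 1h)
  hours: 16 + 6 + 1 = 23
  end in UTC-1: 23:34
Step 2 - convert UTC-1 -> UTC+9:
  offset difference: 9 - (-1) = 10 hours
  23 + (10) = 33 -> mod 24 = 9
Result: 09:34 in UTC+9

09:34


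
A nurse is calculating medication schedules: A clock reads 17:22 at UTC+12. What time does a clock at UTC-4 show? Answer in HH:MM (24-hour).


Local time: 17:22 at UTC+12 (offset 12h)
Target zone: UTC-4 (offset -4h)
Difference: -4 - (12) = -16 hours
Calculation: 17 + (-16) = 1
Result: 01:22

01:22


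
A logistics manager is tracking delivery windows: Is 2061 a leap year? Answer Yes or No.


Year: 2061
Divisible by 4? 2061 / 4 = 515.25 -> No
Not divisible by 4, so NOT a leap year

No


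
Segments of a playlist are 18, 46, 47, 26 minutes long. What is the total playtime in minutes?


Durations: 18, 46, 47, 26
Running sum: 18
+ 46 = 64
+ 47 = 111
+ 26 = 137
Total duration: 137 minutes
That is 2 hours and 17 minutes

137


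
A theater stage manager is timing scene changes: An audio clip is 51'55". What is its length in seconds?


Minutes: 51
Seconds: 55
Convert minutes to seconds: 51 x 60 = 3060
Add remaining seconds: 3060 + 55 = 3115

3115


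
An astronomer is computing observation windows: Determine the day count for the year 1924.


Year: 1924
Check leap year rules:
Divisible by 4? Yes
Divisible by 100? No
1924 is a leap year
Days: 366

366


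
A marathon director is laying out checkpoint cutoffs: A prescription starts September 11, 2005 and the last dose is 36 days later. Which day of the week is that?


Start: 2005-09-11 (Sunday)
Step 1 - find target date: add 36 days
  2005-09-11 + 36 days = 2005-10-17
Step 2 - day of week:
  36 mod 7 = 1
  Sunday + 1 days -> Monday
Result: Monday (2005-10-17)

Monday


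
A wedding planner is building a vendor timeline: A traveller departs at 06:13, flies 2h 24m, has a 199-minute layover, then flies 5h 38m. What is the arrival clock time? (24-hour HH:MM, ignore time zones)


Depart: 06:13
Leg 1: +144 min -> 08:37
Layover: +199 min -> 11:56
Leg 2: +338 min -> 17:34
Total travel: 681 minutes = 11h 21m
Arrival: 17:34

17:34


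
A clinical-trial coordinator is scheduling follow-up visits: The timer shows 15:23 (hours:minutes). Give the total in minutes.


Hours: 15
Minutes: 23
Convert hours to minutes: 15 x 60 = 900
Add remaining minutes: 900 + 23 = 923

923


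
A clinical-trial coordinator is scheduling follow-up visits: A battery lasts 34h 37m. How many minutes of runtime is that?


Hours: 34
Extra minutes: 37
Minutes per hour: 60
Hours to minutes: 34 x 60 = 2040
Total: 2040 + 37 = 2077

2077


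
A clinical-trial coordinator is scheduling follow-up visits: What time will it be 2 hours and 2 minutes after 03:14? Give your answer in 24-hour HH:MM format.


Start time: 03:14
Adding: 2 hours 2 minutes
Minutes: 14 + 2 = 16
Hours: 3 + 2 + 0 = 5
Result: 05:16

05:16


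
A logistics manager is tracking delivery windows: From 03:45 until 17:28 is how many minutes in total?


Start time: 03:45 = 225 minutes from midnight
End time: 17:28 = 1048 minutes from midnight
Difference: 1048 - 225 = 823 minutes
That is 13 hours and 43 minutes

823


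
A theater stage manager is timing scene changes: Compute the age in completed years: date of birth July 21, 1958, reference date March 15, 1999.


Birth: 1958-07-21
Reference: 1999-03-15
Year difference: 1999 - 1958 = 41
Has birthday (07-21) occurred by 03-15? No
Birthday not yet reached this year -> subtract 1
Age in full years: 40

40


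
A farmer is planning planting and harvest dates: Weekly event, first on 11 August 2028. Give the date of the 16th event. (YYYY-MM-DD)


First occurrence: 2028-08-11 (occurrence 1)
Each occurrence is 7 days after the previous.
Occurrence 16 is 15 weeks after the first.
15 weeks = 105 days
2028-08-11 + 105 days = 2028-11-24

2028-11-24


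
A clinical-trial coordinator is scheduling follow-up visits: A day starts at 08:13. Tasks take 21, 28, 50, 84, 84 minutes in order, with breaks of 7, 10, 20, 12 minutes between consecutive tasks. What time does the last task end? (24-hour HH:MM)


Start: 08:13 = 493 min from midnight
  after task 1 (21 min): 08:34
  after break (7 min): 08:41
  after task 2 (28 min): 09:09
  after break (10 min): 09:19
  after task 3 (50 min): 10:09
  after break (20 min): 10:29
  after task 4 (84 min): 11:53
  after break (12 min): 12:05
  after task 5 (84 min): 13:29
Total elapsed: 316 minutes
End time: 13:29

13:29


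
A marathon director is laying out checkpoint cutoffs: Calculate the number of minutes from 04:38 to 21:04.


Start time: 04:38 = 278 minutes from midnight
End time: 21:04 = 1264 minutes from midnight
Difference: 1264 - 278 = 986 minutes
That is 16 hours and 26 minutes

986


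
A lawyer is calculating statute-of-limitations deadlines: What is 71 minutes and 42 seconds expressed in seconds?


Minutes: 71
Extra seconds: 42
Seconds per minute: 60
Minutes to seconds: 71 x 60 = 4260
Total: 4260 + 42 = 4302

4302


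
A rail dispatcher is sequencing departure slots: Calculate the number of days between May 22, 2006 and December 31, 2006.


Start: May 22, 2006
End: December 31, 2006
Days left in May: 9
June: 30
July: 31
August: 31
September: 30
... plus remaining months
Sum of remaining months: 214
Total: 9 + 214 = 223

223


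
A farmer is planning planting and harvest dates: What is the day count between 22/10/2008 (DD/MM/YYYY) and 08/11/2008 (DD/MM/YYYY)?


Start date: 2008-10-22
End date: 2008-11-08
Oct 2008: +10 days
Nov 2008: +7 days
Total: 17 days

17


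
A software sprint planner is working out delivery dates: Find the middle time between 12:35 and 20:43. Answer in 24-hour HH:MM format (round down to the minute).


Start time: 12:35 = 755 minutes from midnight
End time: 20:43 = 1243 minutes from midnight
Sum: 755 + 1243 = 1998
Midpoint: 1998 / 2 = 999 minutes
Convert: 999 / 60 = 16 hours, 39 minutes
Result: 16:39

16:39


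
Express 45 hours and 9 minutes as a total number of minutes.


Hours: 45
Extra minutes: 9
Minutes per hour: 60
Hours to minutes: 45 x 60 = 2700
Total: 2700 + 9 = 2709

2709


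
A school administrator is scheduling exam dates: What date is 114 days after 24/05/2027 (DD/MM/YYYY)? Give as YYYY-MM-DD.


Start: 2027-05-24
Adding 114 days
Days remaining in May: 7
After May: 107 days still to add
June 2027: 30 days, 77 remaining
July 2027: 31 days, 46 remaining
August 2027: 31 days, 15 remaining
September 2027 has 30 days, need 15
Result: 2027-09-15

2027-09-15


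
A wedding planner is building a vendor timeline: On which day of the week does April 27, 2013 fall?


Date: 2013-04-27
January 1, 2013 is a Tuesday
Day of year: 117
Offset from Jan 1: 116 days
116 mod 7 = 4
Result: Saturday

Saturday


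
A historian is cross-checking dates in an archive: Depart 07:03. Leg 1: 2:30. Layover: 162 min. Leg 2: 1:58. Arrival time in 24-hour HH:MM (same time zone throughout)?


Depart: 07:03
Leg 1: +150 min -> 09:33
Layover: +162 min -> 12:15
Leg 2: +118 min -> 14:13
Total travel: 430 minutes = 7h 10m
Arrival: 14:13

14:13


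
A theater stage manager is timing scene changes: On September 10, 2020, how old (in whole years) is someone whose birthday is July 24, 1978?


Birth: 1978-07-24
Reference: 2020-09-10
Year difference: 2020 - 1978 = 42
Has birthday (07-24) occurred by 09-10? Yes
Age in full years: 42

42


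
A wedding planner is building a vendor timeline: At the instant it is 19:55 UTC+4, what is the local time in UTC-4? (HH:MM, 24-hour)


Local time: 19:55 at UTC+4 (offset 4h)
Target zone: UTC-4 (offset -4h)
Difference: -4 - (4) = -8 hours
Calculation: 19 + (-8) = 11
Result: 11:55

11:55


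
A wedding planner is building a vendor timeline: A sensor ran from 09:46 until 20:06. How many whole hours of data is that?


Start: 09:46
End: 20:06
Hour difference: 20 - 9 = 11 hours
Minute difference: 6 - 46 = -40 minutes
Total minutes: 620
Complete hours: 620 / 60 = 10 (remainder 20)

10


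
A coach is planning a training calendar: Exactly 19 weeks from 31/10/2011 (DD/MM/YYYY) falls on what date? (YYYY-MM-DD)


Start: 2011-10-31
Weeks to add: 19
Convert to days: 19 x 7 = 133 days
Add 133 days to 2011-10-31
Result: 2012-03-12

2012-03-12


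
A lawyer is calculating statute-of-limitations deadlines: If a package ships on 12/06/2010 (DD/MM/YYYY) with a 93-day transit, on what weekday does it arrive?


Start: 2010-06-12 (Saturday)
Step 1 - find target date: add 93 days
  2010-06-12 + 93 days = 2010-09-13
Step 2 - day of week:
  93 mod 7 = 2
  Saturday + 2 days -> Monday
Result: Monday (2010-09-13)

Monday


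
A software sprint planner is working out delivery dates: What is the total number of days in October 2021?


Month: October
Year: 2021
October is a 31-day month
Total: 31 days

31


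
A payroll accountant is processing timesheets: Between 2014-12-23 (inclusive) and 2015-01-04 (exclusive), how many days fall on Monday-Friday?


Start: 2014-12-23 (Tuesday)
End (exclusive): 2015-01-04 (Sunday)
Total calendar days: 12
Full weeks: 12 // 7 = 1 -> 5 weekdays
Remaining 5 days starting on Tuesday:
  Tue(w), Wed(w), Thu(w), Fri(w), Sat(-) -> 4 weekdays
Total business days: 5 + 4 = 9

9


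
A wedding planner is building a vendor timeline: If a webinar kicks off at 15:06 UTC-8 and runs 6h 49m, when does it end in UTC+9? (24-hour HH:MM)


Start: 15:06 in UTC-8
Step 1 - add duration:
  minutes: 6 + 49 = 55
  hours: 15 + 6 + 0 = 21
  end in UTC-8: 21:55
Step 2 - convert UTC-8 -> UTC+9:
  offset difference: 9 - (-8) = 17 hours
  21 + (17) = 38 -> mod 24 = 14
Result: 14:55 in UTC+9

14:55


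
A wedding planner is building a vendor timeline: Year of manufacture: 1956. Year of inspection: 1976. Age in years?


Birth year: 1956
Current year: 1976
Age = current year - birth year
Age = 1976 - 1956 = 20

20


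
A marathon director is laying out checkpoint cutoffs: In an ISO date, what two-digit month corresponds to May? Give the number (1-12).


Calendar month order:
4. April
5. May <--
6. June
May is month number 5

5


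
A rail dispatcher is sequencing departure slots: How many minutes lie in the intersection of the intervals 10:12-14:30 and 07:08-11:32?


Interval A: [612, 870] minutes from midnight
Interval B: [428, 692] minutes from midnight
Overlap start = max(612, 428) = 612
Overlap end = min(870, 692) = 692
Overlap = 692 - 612 = 80 minutes

80


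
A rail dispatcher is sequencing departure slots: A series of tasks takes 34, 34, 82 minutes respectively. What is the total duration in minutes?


Durations: 34, 34, 82
Running sum: 34
+ 34 = 68
+ 82 = 150
Total duration: 150 minutes
That is 2 hours and 30 minutes

150


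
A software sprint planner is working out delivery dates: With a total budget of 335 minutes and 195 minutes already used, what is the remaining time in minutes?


Total budget: 335 minutes
Time used: 195 minutes
Remaining: 335 - 195 = 140 minutes
Percent used: 58.2%
Percent remaining: 41.8%

140


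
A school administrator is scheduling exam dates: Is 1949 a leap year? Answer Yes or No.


Year: 1949
Divisible by 4? 1949 / 4 = 487.25 -> No
Not divisible by 4, so NOT a leap year

No


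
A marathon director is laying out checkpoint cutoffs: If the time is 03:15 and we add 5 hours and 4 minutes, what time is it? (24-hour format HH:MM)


Start time: 03:15
Adding: 5 hours 4 minutes
Minutes: 15 + 4 = 19
Hours: 3 + 5 + 0 = 8
Result: 08:19

08:19


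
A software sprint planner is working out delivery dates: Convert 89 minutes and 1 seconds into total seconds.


Minutes: 89
Seconds: 1
Convert minutes to seconds: 89 x 60 = 5340
Add remaining seconds: 5340 + 1 = 5341

5341


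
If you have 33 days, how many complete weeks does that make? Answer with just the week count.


Total days: 33
Days per week: 7
Division: 33 / 7 = 4 remainder 5
Complete weeks: 4
Remaining days: 5

4


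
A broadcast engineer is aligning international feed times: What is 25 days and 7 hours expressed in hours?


Days: 25
Extra hours: 7
Hours per day: 24
Days to hours: 25 x 24 = 600
Total: 600 + 7 = 607

607


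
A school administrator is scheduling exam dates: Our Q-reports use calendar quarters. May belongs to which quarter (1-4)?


Month: May (month 5)
Q1: January-March (months 1-3)
Q2: April-June (months 4-6)
Q3: July-September (months 7-9)
Q4: October-December (months 10-12)
Month 5 falls in Q2

2


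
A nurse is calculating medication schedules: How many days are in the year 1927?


Year: 1927
Check leap year rules:
Divisible by 4? No
1927 is not a leap year
Days: 365

365


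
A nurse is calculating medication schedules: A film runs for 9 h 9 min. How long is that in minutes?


Hours: 9
Minutes: 9
Convert hours to minutes: 9 x 60 = 540
Add remaining minutes: 540 + 9 = 549

549


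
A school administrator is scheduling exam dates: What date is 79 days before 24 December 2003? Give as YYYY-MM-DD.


Start: 2003-12-24
Subtracting 79 days
Days already passed in December: 24
After going back through December: 55 more days to subtract
November 2003: 30 days, 25 remaining
October 2003 has 31 days, need 25
Result: 2003-10-06

2003-10-06


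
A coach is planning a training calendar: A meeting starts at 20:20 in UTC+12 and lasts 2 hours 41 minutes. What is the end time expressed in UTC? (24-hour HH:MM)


Start: 20:20 in UTC+12
Step 1 - add duration:
  minutes: 20 + 41 = 61 (carry 1h)
  hours: 20 + 2 + 1 = 23
  end in UTC+12: 23:01
Step 2 - convert UTC+12 -> UTC:
  offset difference: 0 - (12) = -12 hours
  23 + (-12) = 11 -> mod 24 = 11
Result: 11:01 in UTC

11:01


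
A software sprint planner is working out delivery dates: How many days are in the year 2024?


Year: 2024
Check leap year rules:
Divisible by 4? Yes
Divisible by 100? No
2024 is a leap year
Days: 366

366


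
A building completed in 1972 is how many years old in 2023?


Birth year: 1972
Current year: 2023
Age = current year - birth year
Age = 2023 - 1972 = 51

51


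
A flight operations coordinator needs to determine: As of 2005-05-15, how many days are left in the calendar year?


Start: May 15, 2005
End: December 31, 2005
Days left in May: 16
June: 30
July: 31
August: 31
September: 30
... plus remaining months
Sum of remaining months: 214
Total: 16 + 214 = 230

230


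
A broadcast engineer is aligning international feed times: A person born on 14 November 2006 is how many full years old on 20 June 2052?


Birth: 2006-11-14
Reference: 2052-06-20
Year difference: 2052 - 2006 = 46
Has birthday (11-14) occurred by 06-20? No
Birthday not yet reached this year -> subtract 1
Age in full years: 45

45


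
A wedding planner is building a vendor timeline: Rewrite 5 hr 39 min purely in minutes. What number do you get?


Hours: 5
Extra minutes: 39
Minutes per hour: 60
Hours to minutes: 5 x 60 = 300
Total: 300 + 39 = 339

339


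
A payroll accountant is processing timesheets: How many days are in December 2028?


Month: December
Year: 2028
December is a 31-day month
Total: 31 days

31


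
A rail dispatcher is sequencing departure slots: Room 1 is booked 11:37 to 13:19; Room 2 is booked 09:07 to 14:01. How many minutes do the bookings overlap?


Interval A: [697, 799] minutes from midnight
Interval B: [547, 841] minutes from midnight
Overlap start = max(697, 547) = 697
Overlap end = min(799, 841) = 799
Overlap = 799 - 697 = 102 minutes

102


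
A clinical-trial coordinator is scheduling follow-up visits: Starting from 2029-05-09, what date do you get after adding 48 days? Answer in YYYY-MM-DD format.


Start: 2029-05-09
Adding 48 days
Days remaining in May: 22
After May: 26 days still to add
June 2029 has 30 days, need 26
Result: 2029-06-26

2029-06-26


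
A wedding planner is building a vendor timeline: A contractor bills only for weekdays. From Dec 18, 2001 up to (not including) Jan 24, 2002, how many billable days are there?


Start: 2001-12-18 (Tuesday)
End (exclusive): 2002-01-24 (Thursday)
Total calendar days: 37
Full weeks: 37 // 7 = 5 -> 25 weekdays
Remaining 2 days starting on Tuesday:
  Tue(w), Wed(w) -> 2 weekdays
Total business days: 25 + 2 = 27

27


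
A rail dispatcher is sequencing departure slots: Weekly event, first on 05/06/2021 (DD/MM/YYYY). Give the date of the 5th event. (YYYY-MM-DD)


First occurrence: 2021-06-05 (occurrence 1)
Each occurrence is 7 days after the previous.
Occurrence 5 is 4 weeks after the first.
4 weeks = 28 days
2021-06-05 + 28 days = 2021-07-03

2021-07-03


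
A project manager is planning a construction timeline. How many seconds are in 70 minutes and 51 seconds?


Minutes: 70
Extra seconds: 51
Seconds per minute: 60
Minutes to seconds: 70 x 60 = 4200
Total: 4200 + 51 = 4251

4251


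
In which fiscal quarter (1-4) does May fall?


Month: May (month 5)
Q1: January-March (months 1-3)
Q2: April-June (months 4-6)
Q3: July-September (months 7-9)
Q4: October-December (months 10-12)
Month 5 falls in Q2

2


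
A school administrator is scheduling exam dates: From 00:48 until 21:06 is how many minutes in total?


Start time: 00:48 = 48 minutes from midnight
End time: 21:06 = 1266 minutes from midnight
Difference: 1266 - 48 = 1218 minutes
That is 20 hours and 18 minutes

1218


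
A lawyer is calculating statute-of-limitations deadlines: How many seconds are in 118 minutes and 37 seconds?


Minutes: 118
Seconds: 37
Convert minutes to seconds: 118 x 60 = 7080
Add remaining seconds: 7080 + 37 = 7117

7117


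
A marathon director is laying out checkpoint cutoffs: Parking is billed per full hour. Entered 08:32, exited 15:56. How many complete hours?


Start: 08:32
End: 15:56
Hour difference: 15 - 8 = 7 hours
Minute difference: 56 - 32 = 24 minutes
Total minutes: 444
Complete hours: 444 / 60 = 7 (remainder 24)

7


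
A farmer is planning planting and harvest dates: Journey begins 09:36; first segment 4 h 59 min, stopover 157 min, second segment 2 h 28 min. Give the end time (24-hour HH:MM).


Depart: 09:36
Leg 1: +299 min -> 14:35
Layover: +157 min -> 17:12
Leg 2: +148 min -> 19:40
Total travel: 604 minutes = 10h 4m
Arrival: 19:40

19:40


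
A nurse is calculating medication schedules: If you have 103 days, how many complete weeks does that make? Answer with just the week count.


Total days: 103
Days per week: 7
Division: 103 / 7 = 14 remainder 5
Complete weeks: 14
Remaining days: 5

14


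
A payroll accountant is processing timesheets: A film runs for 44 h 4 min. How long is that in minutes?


Hours: 44
Minutes: 4
Convert hours to minutes: 44 x 60 = 2640
Add remaining minutes: 2640 + 4 = 2644

2644


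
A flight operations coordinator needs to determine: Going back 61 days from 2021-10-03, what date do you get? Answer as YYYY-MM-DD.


Start: 2021-10-03
Subtracting 61 days
Days already passed in October: 3
After going back through October: 58 more days to subtract
September 2021: 30 days, 28 remaining
August 2021 has 31 days, need 28
Result: 2021-08-03

2021-08-03


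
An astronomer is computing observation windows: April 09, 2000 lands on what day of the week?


Date: 2000-04-09
January 1, 2000 is a Saturday
Day of year: 100
Offset from Jan 1: 99 days
99 mod 7 = 1
Result: Sunday

Sunday


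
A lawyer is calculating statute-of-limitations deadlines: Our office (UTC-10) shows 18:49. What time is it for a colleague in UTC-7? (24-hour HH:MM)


Local time: 18:49 at UTC-10 (offset -10h)
Target zone: UTC-7 (offset -7h)
Difference: -7 - (-10) = 3 hours
Calculation: 18 + (3) = 21
Result: 21:49

21:49
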